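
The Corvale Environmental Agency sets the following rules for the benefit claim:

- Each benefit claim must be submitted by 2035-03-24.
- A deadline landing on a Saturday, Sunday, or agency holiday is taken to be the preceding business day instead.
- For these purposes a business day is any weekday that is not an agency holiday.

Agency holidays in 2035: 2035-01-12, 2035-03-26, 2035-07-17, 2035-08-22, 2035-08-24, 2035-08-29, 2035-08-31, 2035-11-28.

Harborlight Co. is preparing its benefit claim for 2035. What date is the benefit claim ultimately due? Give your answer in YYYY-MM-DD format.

Start from the fixed due date, 2035-03-24.
Because 2035-03-24 is a Saturday, the deadline becomes 2035-03-23 (Friday).
Deadline: 2035-03-23.

2035-03-23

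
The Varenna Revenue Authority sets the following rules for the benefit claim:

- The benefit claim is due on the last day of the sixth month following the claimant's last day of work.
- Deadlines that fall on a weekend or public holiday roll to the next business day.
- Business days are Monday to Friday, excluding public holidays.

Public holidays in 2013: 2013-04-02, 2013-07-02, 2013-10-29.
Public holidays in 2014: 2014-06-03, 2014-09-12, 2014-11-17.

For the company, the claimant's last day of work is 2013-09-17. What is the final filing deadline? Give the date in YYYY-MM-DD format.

2014-03-31

6 months after 2013-09-17 falls in March 2014; the last day of that month is 2014-03-31.
2014-03-31 is a Monday and not a listed holiday, so it stands.
Deadline: 2014-03-31.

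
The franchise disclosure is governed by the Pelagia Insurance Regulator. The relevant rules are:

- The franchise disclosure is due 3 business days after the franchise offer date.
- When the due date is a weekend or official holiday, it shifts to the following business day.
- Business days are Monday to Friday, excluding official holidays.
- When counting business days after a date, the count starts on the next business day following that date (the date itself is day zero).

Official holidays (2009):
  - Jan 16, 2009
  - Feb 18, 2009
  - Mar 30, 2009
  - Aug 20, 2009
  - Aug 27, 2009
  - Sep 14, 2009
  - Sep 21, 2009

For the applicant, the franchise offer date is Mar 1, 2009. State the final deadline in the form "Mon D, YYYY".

Starting the day after Mar 1, 2009 and counting 3 business days lands on Mar 4, 2009.
Mar 4, 2009 is a Wednesday and not a listed holiday, so it stands.
The final due date is Mar 4, 2009.

Mar 4, 2009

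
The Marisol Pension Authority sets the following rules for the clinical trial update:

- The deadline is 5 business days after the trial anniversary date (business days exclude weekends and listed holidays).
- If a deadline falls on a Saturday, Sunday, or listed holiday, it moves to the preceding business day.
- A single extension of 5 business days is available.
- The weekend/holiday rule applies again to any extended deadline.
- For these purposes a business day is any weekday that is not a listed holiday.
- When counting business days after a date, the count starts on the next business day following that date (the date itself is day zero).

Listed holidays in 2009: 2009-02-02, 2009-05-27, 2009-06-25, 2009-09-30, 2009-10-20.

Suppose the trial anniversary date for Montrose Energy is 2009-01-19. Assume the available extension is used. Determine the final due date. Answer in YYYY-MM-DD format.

5 business days after 2009-01-19, excluding weekends and holidays, is 2009-01-26.
2009-01-26 (Monday) is already a business day.
Applying the 5-business-day extension: 5 business days after 2009-01-26 is 2009-02-03.
Since 2009-02-03 is a Tuesday and not a holiday, the date is unchanged.
Final deadline: 2009-02-03.

2009-02-03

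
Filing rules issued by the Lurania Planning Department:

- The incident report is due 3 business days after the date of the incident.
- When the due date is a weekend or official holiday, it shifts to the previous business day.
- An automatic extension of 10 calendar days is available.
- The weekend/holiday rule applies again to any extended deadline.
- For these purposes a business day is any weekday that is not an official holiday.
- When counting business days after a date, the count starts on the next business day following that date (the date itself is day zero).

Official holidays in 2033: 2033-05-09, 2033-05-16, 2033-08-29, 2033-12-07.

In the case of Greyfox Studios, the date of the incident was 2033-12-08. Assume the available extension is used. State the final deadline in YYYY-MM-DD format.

Starting the day after 2033-12-08 and counting 3 business days lands on 2033-12-13.
2033-12-13 (Tuesday) is already a business day.
With the 10-day extension, 2033-12-13 becomes 2033-12-23.
2033-12-23 is a Friday and not a listed holiday, so it stands.
Deadline: 2033-12-23.

2033-12-23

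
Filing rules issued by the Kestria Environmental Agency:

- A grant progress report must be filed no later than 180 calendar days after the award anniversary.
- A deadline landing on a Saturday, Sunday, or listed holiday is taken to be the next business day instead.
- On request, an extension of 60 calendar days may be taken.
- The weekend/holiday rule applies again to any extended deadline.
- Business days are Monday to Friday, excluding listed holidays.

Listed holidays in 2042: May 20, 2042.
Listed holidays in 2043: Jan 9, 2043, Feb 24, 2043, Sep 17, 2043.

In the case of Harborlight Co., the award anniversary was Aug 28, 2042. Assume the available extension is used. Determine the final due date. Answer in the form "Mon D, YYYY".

180 calendar days after Aug 28, 2042 is Feb 24, 2043.
Feb 24, 2043 is a listed holiday; the next business day is Feb 25, 2043 (Wednesday).
The 60-calendar-day extension moves the deadline from Feb 25, 2043 to Apr 26, 2043.
Because Apr 26, 2043 is a Sunday, the deadline becomes Apr 27, 2043 (Monday).
So the filing is due Apr 27, 2043.

Apr 27, 2043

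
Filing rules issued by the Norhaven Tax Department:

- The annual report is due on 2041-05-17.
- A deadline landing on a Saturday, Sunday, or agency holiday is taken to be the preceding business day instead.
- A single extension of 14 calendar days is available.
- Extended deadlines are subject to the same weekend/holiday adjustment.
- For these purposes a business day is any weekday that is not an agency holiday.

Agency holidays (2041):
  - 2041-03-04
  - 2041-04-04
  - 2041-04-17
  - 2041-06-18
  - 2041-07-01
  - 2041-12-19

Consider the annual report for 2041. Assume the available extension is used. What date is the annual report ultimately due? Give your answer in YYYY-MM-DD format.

2041-05-31

The statutory due date is 2041-05-17.
2041-05-17 falls on a Friday, which is a business day, so no adjustment is needed.
The 14-calendar-day extension moves the deadline from 2041-05-17 to 2041-05-31.
2041-05-31 falls on a Friday, which is a business day, so no adjustment is needed.
So the filing is due 2041-05-31.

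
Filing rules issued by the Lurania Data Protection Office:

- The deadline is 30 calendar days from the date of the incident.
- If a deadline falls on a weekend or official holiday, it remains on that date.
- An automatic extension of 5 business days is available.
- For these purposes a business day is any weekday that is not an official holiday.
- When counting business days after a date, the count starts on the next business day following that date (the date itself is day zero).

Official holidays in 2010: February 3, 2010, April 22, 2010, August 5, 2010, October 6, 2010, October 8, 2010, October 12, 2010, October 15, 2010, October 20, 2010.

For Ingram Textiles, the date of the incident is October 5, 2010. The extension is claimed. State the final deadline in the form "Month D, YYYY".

November 11, 2010

Trigger date October 5, 2010 + 30 calendar days = November 4, 2010.
November 4, 2010 is a Thursday; no weekend or holiday adjustment applies.
Counting 5 further business days from November 4, 2010 reaches November 11, 2010.
No adjustment is made for weekends or holidays, so November 11, 2010 stands.
The final due date is November 11, 2010.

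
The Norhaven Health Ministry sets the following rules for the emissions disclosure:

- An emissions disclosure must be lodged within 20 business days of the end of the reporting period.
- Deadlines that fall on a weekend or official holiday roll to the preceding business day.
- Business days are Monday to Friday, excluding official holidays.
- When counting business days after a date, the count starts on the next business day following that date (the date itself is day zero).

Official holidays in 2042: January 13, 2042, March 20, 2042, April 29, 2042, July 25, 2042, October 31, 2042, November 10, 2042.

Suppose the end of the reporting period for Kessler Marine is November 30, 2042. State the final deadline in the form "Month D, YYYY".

December 26, 2042

20 business days after November 30, 2042, excluding weekends and holidays, is December 26, 2042.
December 26, 2042 falls on a Friday, which is a business day, so no adjustment is needed.
Final deadline: December 26, 2042.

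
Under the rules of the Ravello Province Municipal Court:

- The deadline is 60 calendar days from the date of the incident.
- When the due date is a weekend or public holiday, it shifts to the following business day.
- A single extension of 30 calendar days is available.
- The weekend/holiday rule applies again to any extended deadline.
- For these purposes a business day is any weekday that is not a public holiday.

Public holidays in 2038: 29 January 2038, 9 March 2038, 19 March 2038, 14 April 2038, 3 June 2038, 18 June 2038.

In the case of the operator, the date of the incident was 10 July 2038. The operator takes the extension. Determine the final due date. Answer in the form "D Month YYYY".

8 October 2038

Adding 60 calendar days to 10 July 2038 gives 8 September 2038.
8 September 2038 (Wednesday) is already a business day.
With the 30-day extension, 8 September 2038 becomes 8 October 2038.
Since 8 October 2038 is a Friday and not a holiday, the date is unchanged.
Deadline: 8 October 2038.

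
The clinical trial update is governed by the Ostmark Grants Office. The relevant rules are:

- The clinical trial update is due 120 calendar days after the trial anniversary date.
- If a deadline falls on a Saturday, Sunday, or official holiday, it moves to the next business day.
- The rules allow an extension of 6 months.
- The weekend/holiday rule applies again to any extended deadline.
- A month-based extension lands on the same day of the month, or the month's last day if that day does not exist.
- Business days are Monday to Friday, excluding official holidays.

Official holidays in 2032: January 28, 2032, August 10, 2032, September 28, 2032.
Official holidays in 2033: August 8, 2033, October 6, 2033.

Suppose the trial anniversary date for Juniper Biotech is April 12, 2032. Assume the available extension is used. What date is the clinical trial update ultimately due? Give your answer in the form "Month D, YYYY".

Adding 120 calendar days to April 12, 2032 gives August 10, 2032.
August 10, 2032 falls on a listed holiday. Rolling to the next business day gives August 11, 2032, a Wednesday.
Applying the 6 months extension: 6 months after August 11, 2032 is February 11, 2033.
February 11, 2033 falls on a Friday, which is a business day, so no adjustment is needed.
Deadline: February 11, 2033.

February 11, 2033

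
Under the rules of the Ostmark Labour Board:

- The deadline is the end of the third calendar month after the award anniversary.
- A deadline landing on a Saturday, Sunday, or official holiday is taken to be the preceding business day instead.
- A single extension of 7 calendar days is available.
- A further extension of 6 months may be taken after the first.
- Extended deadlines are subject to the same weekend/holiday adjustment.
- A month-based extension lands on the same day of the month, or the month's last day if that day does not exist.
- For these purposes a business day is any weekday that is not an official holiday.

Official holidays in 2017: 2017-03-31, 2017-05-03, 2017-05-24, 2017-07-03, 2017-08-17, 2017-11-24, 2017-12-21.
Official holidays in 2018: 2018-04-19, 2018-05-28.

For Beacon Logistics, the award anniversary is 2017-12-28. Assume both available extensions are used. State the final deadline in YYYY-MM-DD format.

2018-10-05

3 months after 2017-12-28 is March 2018; that month ends on 2018-03-31.
Because 2018-03-31 is a Saturday, the deadline becomes 2018-03-30 (Friday).
The 7-calendar-day extension moves the deadline from 2018-03-30 to 2018-04-06.
2018-04-06 (Friday) is already a business day.
Add 6 months to 2018-04-06: 2018-10-06.
Because 2018-10-06 is a Saturday, the deadline becomes 2018-10-05 (Friday).
Deadline: 2018-10-05.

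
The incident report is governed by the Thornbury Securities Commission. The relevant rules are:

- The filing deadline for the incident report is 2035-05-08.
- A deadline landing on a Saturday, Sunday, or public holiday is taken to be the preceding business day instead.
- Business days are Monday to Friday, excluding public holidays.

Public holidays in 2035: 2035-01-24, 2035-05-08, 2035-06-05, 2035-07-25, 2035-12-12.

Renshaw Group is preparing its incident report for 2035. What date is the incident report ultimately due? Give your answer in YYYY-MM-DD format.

2035-05-07

The statutory due date is 2035-05-08.
2035-05-08 is a listed holiday; the preceding business day is 2035-05-07 (Monday).
Deadline: 2035-05-07.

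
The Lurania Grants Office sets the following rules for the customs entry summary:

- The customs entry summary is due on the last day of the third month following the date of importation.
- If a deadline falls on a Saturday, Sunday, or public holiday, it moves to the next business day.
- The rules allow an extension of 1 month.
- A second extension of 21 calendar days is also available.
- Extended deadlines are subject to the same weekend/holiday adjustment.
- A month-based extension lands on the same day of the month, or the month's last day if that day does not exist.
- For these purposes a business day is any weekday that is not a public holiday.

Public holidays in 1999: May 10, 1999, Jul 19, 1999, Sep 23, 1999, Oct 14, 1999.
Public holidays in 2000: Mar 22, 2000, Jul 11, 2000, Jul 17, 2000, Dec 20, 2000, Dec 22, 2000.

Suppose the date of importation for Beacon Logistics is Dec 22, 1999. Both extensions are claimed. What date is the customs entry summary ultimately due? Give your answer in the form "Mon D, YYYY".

3 months after Dec 22, 1999 is March 2000; that month ends on Mar 31, 2000.
Since Mar 31, 2000 is a Friday and not a holiday, the date is unchanged.
Add 1 month to Mar 31, 2000: Apr 30, 2000 (day 31 does not exist in April, so the month's last day is used).
Apr 30, 2000 is a Sunday, so it moves to the next business day, May 1, 2000 (Monday).
Add the 21 calendar-day extension to May 1, 2000: May 22, 2000.
Since May 22, 2000 is a Monday and not a holiday, the date is unchanged.
The final due date is May 22, 2000.

May 22, 2000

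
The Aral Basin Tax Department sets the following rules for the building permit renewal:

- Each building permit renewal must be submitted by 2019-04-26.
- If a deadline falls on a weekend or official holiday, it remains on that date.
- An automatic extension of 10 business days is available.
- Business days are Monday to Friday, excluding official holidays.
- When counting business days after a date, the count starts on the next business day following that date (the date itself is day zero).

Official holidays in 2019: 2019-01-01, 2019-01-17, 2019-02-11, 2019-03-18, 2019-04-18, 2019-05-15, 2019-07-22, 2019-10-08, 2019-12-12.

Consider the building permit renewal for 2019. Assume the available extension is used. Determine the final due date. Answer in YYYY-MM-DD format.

The statutory due date is 2019-04-26.
No adjustment is made for weekends or holidays, so 2019-04-26 stands.
The 10-business-day extension runs from 2019-04-26 to 2019-05-10.
No adjustment is made for weekends or holidays, so 2019-05-10 stands.
So the filing is due 2019-05-10.

2019-05-10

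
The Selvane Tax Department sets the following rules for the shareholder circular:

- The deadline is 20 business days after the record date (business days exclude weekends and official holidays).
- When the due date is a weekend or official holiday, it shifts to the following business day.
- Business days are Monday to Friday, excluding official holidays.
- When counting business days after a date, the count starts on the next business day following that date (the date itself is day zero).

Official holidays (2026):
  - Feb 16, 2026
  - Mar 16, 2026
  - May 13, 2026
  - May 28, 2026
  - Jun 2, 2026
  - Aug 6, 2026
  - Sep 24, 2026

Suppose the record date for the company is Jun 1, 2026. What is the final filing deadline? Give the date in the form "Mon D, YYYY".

Jun 30, 2026

Counting 20 business days after Jun 1, 2026 (skipping weekends and listed holidays) reaches Jun 30, 2026.
Jun 30, 2026 is a Tuesday and not a listed holiday, so it stands.
The final due date is Jun 30, 2026.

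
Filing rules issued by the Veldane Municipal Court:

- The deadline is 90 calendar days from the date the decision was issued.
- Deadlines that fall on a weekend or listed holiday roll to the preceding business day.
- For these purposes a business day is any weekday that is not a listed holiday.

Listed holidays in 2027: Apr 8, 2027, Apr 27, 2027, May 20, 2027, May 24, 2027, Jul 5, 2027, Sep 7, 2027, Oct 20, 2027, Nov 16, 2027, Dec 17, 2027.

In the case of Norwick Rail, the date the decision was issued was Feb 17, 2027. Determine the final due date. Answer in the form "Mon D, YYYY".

Trigger date Feb 17, 2027 + 90 calendar days = May 18, 2027.
May 18, 2027 (Tuesday) is already a business day.
The final due date is May 18, 2027.

May 18, 2027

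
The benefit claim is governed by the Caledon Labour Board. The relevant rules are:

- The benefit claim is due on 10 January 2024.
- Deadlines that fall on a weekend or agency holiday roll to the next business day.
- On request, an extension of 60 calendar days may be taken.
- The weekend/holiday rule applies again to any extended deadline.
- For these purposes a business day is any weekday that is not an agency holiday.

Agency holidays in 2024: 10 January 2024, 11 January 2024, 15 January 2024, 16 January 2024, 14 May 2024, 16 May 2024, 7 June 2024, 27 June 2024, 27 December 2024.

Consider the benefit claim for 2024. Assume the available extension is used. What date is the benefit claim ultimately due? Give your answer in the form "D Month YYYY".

Start from the fixed due date, 10 January 2024.
10 January 2024 is a listed holiday; the next business day is 12 January 2024 (Friday).
Add the 60 calendar-day extension to 12 January 2024: 12 March 2024.
12 March 2024 (Tuesday) is already a business day.
Deadline: 12 March 2024.

12 March 2024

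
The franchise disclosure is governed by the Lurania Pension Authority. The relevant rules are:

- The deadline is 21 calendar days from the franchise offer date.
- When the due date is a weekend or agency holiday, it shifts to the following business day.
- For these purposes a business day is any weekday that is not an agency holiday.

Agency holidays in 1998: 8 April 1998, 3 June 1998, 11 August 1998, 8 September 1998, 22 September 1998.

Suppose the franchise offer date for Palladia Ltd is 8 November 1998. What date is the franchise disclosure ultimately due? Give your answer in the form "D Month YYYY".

30 November 1998

Adding 21 calendar days to 8 November 1998 gives 29 November 1998.
29 November 1998 is a Sunday, so it moves to the next business day, 30 November 1998 (Monday).
So the filing is due 30 November 1998.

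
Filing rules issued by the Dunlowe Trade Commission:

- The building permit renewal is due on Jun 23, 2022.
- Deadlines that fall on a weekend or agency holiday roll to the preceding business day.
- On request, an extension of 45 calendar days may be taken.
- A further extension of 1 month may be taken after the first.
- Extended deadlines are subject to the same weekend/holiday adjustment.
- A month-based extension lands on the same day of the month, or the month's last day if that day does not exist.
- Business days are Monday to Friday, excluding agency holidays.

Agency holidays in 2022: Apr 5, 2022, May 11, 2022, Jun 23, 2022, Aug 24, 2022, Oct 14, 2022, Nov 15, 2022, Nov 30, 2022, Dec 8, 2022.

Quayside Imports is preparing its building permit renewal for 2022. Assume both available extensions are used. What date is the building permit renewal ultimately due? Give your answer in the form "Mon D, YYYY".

Sep 5, 2022

The stated deadline is Jun 23, 2022.
Because Jun 23, 2022 is a listed holiday, the deadline becomes Jun 22, 2022 (Wednesday).
Add the 45 calendar-day extension to Jun 22, 2022: Aug 6, 2022.
Aug 6, 2022 is a Saturday; the preceding business day is Aug 5, 2022 (Friday).
The 1 month extension carries Aug 5, 2022 to Sep 5, 2022.
Since Sep 5, 2022 is a Monday and not a holiday, the date is unchanged.
The final due date is Sep 5, 2022.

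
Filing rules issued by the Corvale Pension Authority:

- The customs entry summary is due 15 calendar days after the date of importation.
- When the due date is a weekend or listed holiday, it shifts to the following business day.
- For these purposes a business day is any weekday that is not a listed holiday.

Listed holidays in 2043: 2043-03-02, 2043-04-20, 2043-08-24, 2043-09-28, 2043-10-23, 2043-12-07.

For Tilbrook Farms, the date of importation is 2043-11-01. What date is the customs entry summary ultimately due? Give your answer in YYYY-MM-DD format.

From 2043-11-01, 15 calendar days later is 2043-11-16.
2043-11-16 (Monday) is already a business day.
The final due date is 2043-11-16.

2043-11-16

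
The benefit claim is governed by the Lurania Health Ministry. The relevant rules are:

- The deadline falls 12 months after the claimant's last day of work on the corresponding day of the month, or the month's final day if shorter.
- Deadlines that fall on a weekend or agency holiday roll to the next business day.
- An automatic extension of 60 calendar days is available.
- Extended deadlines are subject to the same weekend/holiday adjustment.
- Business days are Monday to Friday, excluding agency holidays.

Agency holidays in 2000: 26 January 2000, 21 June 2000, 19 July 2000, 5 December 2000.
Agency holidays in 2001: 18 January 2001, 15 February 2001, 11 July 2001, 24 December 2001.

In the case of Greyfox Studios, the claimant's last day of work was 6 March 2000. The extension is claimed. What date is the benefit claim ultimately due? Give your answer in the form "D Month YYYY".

Moving 12 months forward from 6 March 2000 on the corresponding day gives 6 March 2001.
6 March 2001 is a Tuesday and not a listed holiday, so it stands.
The 60-calendar-day extension moves the deadline from 6 March 2001 to 5 May 2001.
Because 5 May 2001 is a Saturday, the deadline becomes 7 May 2001 (Monday).
So the filing is due 7 May 2001.

7 May 2001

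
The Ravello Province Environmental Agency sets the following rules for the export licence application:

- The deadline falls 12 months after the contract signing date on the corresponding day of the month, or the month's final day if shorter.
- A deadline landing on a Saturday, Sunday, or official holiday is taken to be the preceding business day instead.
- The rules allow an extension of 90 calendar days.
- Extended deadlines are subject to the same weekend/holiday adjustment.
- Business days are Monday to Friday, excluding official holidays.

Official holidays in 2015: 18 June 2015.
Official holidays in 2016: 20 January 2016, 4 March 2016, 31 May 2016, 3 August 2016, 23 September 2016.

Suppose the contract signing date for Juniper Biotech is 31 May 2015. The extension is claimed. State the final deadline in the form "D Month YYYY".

26 August 2016

Moving 12 months forward from 31 May 2015 on the corresponding day gives 31 May 2016.
31 May 2016 is a listed holiday; the preceding business day is 30 May 2016 (Monday).
Applying the 90-calendar-day extension: 30 May 2016 + 90 days = 28 August 2016.
28 August 2016 falls on a Sunday. Rolling to the preceding business day gives 26 August 2016, a Friday.
So the filing is due 26 August 2016.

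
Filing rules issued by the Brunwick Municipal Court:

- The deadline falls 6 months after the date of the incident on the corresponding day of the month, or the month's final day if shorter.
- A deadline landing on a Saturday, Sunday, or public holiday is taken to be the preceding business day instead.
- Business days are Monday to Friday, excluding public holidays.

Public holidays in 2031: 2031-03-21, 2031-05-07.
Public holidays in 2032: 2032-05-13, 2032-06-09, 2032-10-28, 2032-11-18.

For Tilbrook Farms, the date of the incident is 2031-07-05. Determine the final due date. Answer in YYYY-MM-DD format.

6 months after 2031-07-05, on the same day of the month, is 2032-01-05.
Since 2032-01-05 is a Monday and not a holiday, the date is unchanged.
So the filing is due 2032-01-05.

2032-01-05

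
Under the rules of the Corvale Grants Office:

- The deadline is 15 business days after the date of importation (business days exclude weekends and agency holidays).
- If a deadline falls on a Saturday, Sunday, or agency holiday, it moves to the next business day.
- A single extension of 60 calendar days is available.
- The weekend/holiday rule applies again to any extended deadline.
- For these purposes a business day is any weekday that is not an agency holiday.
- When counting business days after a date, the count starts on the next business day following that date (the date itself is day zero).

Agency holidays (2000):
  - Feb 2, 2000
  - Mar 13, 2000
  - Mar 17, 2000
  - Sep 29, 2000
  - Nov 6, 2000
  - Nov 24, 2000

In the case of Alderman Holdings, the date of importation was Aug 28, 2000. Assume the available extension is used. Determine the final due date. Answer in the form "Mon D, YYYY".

Counting 15 business days after Aug 28, 2000 (skipping weekends and listed holidays) reaches Sep 18, 2000.
Sep 18, 2000 (Monday) is already a business day.
Applying the 60-calendar-day extension: Sep 18, 2000 + 60 days = Nov 17, 2000.
Nov 17, 2000 is a Friday and not a listed holiday, so it stands.
So the filing is due Nov 17, 2000.

Nov 17, 2000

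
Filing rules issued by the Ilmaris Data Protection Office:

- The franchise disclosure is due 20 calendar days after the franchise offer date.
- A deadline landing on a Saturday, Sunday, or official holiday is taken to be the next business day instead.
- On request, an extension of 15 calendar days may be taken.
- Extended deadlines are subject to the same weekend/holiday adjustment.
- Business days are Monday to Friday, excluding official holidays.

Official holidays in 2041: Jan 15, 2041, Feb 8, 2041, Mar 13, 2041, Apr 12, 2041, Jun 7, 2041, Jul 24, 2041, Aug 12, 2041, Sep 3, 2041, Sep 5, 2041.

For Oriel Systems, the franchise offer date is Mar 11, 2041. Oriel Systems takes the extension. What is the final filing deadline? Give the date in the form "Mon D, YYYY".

Apr 16, 2041

From Mar 11, 2041, 20 calendar days later is Mar 31, 2041.
Mar 31, 2041 falls on a Sunday. Rolling to the next business day gives Apr 1, 2041, a Monday.
The 15-calendar-day extension moves the deadline from Apr 1, 2041 to Apr 16, 2041.
Apr 16, 2041 is a Tuesday and not a listed holiday, so it stands.
Final deadline: Apr 16, 2041.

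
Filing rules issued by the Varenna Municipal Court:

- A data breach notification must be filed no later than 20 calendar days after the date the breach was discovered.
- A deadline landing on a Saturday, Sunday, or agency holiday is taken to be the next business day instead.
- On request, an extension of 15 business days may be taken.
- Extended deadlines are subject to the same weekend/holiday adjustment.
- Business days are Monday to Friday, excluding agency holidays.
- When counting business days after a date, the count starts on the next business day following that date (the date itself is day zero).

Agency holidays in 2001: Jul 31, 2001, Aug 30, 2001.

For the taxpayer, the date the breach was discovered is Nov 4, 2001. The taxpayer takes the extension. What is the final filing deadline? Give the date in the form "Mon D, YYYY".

From Nov 4, 2001, 20 calendar days later is Nov 24, 2001.
Nov 24, 2001 is a Saturday, so it moves to the next business day, Nov 26, 2001 (Monday).
Applying the 15-business-day extension: 15 business days after Nov 26, 2001 is Dec 17, 2001.
Dec 17, 2001 is a Monday and not a listed holiday, so it stands.
So the filing is due Dec 17, 2001.

Dec 17, 2001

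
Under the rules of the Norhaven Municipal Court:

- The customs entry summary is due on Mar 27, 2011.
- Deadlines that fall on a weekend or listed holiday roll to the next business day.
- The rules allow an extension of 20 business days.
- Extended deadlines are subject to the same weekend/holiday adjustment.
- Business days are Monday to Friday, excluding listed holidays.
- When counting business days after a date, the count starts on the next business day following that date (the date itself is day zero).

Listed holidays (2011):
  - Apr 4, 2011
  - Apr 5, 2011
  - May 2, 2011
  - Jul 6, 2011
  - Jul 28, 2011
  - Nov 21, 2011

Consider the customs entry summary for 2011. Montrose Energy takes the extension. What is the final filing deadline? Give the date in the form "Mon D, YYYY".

Apr 27, 2011

Start from the fixed due date, Mar 27, 2011.
Because Mar 27, 2011 is a Sunday, the deadline becomes Mar 28, 2011 (Monday).
The 20-business-day extension runs from Mar 28, 2011 to Apr 27, 2011.
Since Apr 27, 2011 is a Wednesday and not a holiday, the date is unchanged.
So the filing is due Apr 27, 2011.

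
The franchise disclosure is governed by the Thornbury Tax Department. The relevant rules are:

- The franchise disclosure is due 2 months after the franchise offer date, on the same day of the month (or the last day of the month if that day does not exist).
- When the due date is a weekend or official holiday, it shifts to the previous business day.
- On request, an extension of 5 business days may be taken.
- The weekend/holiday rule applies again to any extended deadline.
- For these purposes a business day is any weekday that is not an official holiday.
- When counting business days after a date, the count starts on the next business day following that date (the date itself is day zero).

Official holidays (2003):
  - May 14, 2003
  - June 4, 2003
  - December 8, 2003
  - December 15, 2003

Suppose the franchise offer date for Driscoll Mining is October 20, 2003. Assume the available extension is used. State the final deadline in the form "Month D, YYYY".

December 26, 2003

Moving 2 months forward from October 20, 2003 on the corresponding day gives December 20, 2003.
Because December 20, 2003 is a Saturday, the deadline becomes December 19, 2003 (Friday).
Applying the 5-business-day extension: 5 business days after December 19, 2003 is December 26, 2003.
December 26, 2003 (Friday) is already a business day.
Final deadline: December 26, 2003.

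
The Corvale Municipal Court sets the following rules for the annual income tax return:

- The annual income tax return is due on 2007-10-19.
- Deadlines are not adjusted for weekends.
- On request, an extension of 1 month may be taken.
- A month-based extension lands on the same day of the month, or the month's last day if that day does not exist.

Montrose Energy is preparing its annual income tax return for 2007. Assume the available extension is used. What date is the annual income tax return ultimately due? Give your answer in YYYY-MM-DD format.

The stated deadline is 2007-10-19.
2007-10-19 falls on a Friday. The rules make no weekend/holiday allowance, so it remains 2007-10-19.
The 1 month extension carries 2007-10-19 to 2007-11-19.
No adjustment is made for weekends or holidays, so 2007-11-19 stands.
Final deadline: 2007-11-19.

2007-11-19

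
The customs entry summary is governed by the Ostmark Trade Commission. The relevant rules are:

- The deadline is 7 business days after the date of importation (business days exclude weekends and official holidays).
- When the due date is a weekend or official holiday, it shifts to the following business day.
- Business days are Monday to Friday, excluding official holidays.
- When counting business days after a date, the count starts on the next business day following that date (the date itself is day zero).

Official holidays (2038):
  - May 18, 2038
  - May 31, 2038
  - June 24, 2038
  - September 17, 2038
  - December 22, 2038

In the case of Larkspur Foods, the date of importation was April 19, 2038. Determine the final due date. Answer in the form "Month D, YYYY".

Starting the day after April 19, 2038 and counting 7 business days lands on April 28, 2038.
April 28, 2038 is a Wednesday and not a listed holiday, so it stands.
The final due date is April 28, 2038.

April 28, 2038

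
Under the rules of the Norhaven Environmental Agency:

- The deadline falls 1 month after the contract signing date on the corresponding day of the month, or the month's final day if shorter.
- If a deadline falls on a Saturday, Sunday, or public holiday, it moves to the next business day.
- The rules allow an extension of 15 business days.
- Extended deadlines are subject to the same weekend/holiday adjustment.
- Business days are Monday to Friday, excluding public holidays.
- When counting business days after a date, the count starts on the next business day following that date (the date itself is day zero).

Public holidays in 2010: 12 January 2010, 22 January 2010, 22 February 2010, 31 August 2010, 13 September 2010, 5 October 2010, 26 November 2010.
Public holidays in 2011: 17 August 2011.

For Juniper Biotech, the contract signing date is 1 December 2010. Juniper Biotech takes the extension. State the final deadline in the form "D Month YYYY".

24 January 2011

1 month from 1 December 2010 is 1 January 2011.
1 January 2011 is a Saturday; the next business day is 3 January 2011 (Monday).
Applying the 15-business-day extension: 15 business days after 3 January 2011 is 24 January 2011.
24 January 2011 falls on a Monday, which is a business day, so no adjustment is needed.
Final deadline: 24 January 2011.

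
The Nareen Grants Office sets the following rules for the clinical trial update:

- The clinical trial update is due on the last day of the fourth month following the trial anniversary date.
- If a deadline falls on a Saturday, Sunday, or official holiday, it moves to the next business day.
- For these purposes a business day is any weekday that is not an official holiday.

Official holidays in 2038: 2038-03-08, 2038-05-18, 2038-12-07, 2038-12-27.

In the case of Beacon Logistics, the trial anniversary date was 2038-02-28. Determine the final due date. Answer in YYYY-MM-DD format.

4 months after 2038-02-28 falls in June 2038; the last day of that month is 2038-06-30.
2038-06-30 is a Wednesday and not a listed holiday, so it stands.
Final deadline: 2038-06-30.

2038-06-30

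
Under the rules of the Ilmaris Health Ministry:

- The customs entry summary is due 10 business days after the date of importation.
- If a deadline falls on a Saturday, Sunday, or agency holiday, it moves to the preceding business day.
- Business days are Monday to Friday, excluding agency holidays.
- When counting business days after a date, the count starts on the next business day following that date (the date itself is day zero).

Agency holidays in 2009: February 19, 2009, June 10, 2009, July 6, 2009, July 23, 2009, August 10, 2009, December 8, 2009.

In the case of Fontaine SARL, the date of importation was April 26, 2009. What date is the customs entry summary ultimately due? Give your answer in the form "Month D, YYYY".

10 business days after April 26, 2009, excluding weekends and holidays, is May 8, 2009.
May 8, 2009 (Friday) is already a business day.
The final due date is May 8, 2009.

May 8, 2009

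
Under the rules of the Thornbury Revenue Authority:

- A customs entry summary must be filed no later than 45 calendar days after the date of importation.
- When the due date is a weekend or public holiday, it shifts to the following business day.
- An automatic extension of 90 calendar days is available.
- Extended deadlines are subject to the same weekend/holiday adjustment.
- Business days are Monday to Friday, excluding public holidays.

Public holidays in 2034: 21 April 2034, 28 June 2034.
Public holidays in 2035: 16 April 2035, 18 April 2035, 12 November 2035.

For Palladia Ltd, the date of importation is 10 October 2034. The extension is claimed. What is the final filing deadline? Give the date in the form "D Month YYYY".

45 calendar days after 10 October 2034 is 24 November 2034.
24 November 2034 (Friday) is already a business day.
Applying the 90-calendar-day extension: 24 November 2034 + 90 days = 22 February 2035.
22 February 2035 falls on a Thursday, which is a business day, so no adjustment is needed.
Deadline: 22 February 2035.

22 February 2035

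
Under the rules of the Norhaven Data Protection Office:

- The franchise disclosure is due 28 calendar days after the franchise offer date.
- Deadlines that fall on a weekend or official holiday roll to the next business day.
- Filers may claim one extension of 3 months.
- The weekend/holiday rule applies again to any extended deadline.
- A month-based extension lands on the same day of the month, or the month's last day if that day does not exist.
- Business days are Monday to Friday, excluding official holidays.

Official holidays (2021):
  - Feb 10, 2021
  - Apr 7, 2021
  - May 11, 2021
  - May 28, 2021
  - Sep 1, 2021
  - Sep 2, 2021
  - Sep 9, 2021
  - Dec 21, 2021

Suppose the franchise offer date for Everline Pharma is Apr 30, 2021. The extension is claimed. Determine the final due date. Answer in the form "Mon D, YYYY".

Aug 31, 2021

28 calendar days after Apr 30, 2021 is May 28, 2021.
Because May 28, 2021 is a listed holiday, the deadline becomes May 31, 2021 (Monday).
The 3 months extension carries May 31, 2021 to Aug 31, 2021.
Aug 31, 2021 falls on a Tuesday, which is a business day, so no adjustment is needed.
Deadline: Aug 31, 2021.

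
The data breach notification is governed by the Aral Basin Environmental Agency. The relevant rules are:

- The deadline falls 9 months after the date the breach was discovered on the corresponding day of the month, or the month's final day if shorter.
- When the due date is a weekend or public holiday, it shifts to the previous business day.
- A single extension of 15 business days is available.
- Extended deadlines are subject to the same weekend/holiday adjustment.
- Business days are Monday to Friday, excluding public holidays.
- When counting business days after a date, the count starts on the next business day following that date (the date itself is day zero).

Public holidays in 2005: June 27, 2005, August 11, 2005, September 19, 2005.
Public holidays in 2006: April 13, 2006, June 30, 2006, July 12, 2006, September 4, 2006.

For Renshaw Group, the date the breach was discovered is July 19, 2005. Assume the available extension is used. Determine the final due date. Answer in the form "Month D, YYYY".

9 months after July 19, 2005, on the same day of the month, is April 19, 2006.
April 19, 2006 (Wednesday) is already a business day.
Applying the 15-business-day extension: 15 business days after April 19, 2006 is May 10, 2006.
May 10, 2006 falls on a Wednesday, which is a business day, so no adjustment is needed.
Final deadline: May 10, 2006.

May 10, 2006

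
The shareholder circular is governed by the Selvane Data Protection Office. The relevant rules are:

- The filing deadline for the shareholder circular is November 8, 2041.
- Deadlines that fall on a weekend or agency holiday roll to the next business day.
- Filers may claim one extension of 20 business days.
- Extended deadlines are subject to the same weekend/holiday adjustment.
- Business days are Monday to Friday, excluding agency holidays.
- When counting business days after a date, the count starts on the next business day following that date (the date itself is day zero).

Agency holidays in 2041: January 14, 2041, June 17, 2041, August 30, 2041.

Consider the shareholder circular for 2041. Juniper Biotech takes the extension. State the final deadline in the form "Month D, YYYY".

December 6, 2041

Start from the fixed due date, November 8, 2041.
November 8, 2041 is a Friday and not a listed holiday, so it stands.
Applying the 20-business-day extension: 20 business days after November 8, 2041 is December 6, 2041.
December 6, 2041 is a Friday and not a listed holiday, so it stands.
So the filing is due December 6, 2041.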